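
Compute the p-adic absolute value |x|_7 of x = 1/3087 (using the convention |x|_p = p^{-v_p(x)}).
|1/3087|_7 = 343

Step 1 — compute v_7(x) by factoring powers of 7 out of the numerator and denominator: v_7(1/3087) = -3. Step 2 — apply |x|_p = p^{-v_p(x)} = 7^{3} = 343.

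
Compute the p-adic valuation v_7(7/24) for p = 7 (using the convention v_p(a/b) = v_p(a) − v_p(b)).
v_7(7/24) = 1

Factor powers of 7 from the numerator and denominator of the reduced fraction: 7 = 7^1 · 1 and 24 = 7^0 · 24. Apply v_p(a/b) = v_p(a) − v_p(b): v_7(7/24) = 1 − 0 = 1.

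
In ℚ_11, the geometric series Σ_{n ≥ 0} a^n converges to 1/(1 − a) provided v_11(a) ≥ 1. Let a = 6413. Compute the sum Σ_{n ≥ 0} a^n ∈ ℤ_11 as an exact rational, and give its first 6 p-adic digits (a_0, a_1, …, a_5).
Σ a^n = 1/(1 − a) = -1/6412;  first 6 digits = (1, 0, 9, 4, 4, 2)

v_11(a) = 2 ≥ 1, so the series converges in ℤ_11 to 1/(1 − a) = 1/(1 − 6413) = -1/6412. Expand this rational in ℤ_11: compute digits iteratively via d_i = x_i mod 11, x_{i+1} = (x_i − d_i)/11. The first 6 digits are (1, 0, 9, 4, 4, 2).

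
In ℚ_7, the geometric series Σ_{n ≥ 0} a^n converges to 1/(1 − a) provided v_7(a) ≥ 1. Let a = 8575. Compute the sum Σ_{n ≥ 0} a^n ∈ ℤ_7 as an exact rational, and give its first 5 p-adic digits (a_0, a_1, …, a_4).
Σ a^n = 1/(1 − a) = -1/8574;  first 5 digits = (1, 0, 0, 4, 3)

v_7(a) = 3 ≥ 1, so the series converges in ℤ_7 to 1/(1 − a) = 1/(1 − 8575) = -1/8574. Expand this rational in ℤ_7: compute digits iteratively via d_i = x_i mod 7, x_{i+1} = (x_i − d_i)/7. The first 5 digits are (1, 0, 0, 4, 3).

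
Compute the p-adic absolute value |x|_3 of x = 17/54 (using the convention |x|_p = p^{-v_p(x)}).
|17/54|_3 = 27

Step 1 — compute v_3(x) by factoring powers of 3 out of the numerator and denominator: v_3(17/54) = -3. Step 2 — apply |x|_p = p^{-v_p(x)} = 3^{3} = 27.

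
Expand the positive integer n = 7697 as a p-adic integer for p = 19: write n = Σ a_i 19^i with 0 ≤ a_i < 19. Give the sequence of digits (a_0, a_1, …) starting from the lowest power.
(a_0, a_1, …) = (2, 6, 2, 1)

Repeated division by 19 gives the digits low-to-high: 7697 = 2 + 6·19^1 + 2·19^2 + 1·19^3. Digit sequence: (2, 6, 2, 1).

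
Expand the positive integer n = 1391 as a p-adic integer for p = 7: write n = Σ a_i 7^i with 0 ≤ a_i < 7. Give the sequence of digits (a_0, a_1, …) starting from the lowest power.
(a_0, a_1, …) = (5, 2, 0, 4)

Repeated division by 7 gives the digits low-to-high: 1391 = 5 + 2·7^1 + 4·7^3. Digit sequence: (5, 2, 0, 4).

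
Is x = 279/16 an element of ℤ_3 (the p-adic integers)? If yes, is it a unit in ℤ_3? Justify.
x ∈ ℤ_3 but not a unit; v_3(x) = 2 > 0

ℤ_3 = {x ∈ ℚ_3 : v_3(x) ≥ 0} and ℤ_3^× = {x ∈ ℤ_3 : v_3(x) = 0}. Here v_3(279/16) = v_3(num) − v_3(den) = 2; compare against these criteria.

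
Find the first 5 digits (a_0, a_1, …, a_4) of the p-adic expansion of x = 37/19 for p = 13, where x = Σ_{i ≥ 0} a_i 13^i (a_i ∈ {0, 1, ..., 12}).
(a_0, …, a_4) = (4, 6, 5, 3, 10)

v_13(37/19) = 0 (numerator and denominator both coprime to 13), so x ∈ ℤ_13^×. Compute digits iteratively via a_i = x_i mod 13, x_{i+1} = (x_i − a_i)/13, with x_0 = x:
  x_0 = 37/19;  a_0 = 4;  x_1 = (x_0 − 4)/13 = -3/19
  x_1 = -3/19;  a_1 = 6;  x_2 = (x_1 − 6)/13 = -9/19
  x_2 = -9/19;  a_2 = 5;  x_3 = (x_2 − 5)/13 = -8/19
  x_3 = -8/19;  a_3 = 3;  x_4 = (x_3 − 3)/13 = -5/19
  x_4 = -5/19;  a_4 = 10;  x_5 = (x_4 − 10)/13 = -15/19
Digits: (4, 6, 5, 3, 10).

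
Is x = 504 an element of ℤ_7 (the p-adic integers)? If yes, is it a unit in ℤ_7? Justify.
x ∈ ℤ_7 but not a unit; v_7(x) = 1 > 0

ℤ_7 = {x ∈ ℚ_7 : v_7(x) ≥ 0} and ℤ_7^× = {x ∈ ℤ_7 : v_7(x) = 0}. Here v_7(504) = v_7(num) − v_7(den) = 1; compare against these criteria.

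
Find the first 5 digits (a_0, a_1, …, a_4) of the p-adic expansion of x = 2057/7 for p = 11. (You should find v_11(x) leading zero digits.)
(a_0, …, a_4) = (0, 0, 4, 3, 6)

v_11(2057/7) = 2, so a_0 = ... = a_1 = 0. Factor out: x = 11^2 · u with u = 17/7 a unit in ℤ_11. Expand u iteratively via a_{v+i} = u_i mod 11, u_{i+1} = (u_i − a_{v+i})/11:
  u_0 = 17/7;  a_2 = 4;  u_1 = (u_0 − 4)/11 = -1/7
  u_1 = -1/7;  a_3 = 3;  u_2 = (u_1 − 3)/11 = -2/7
  u_2 = -2/7;  a_4 = 6;  u_3 = (u_2 − 6)/11 = -4/7
Digits: (0, 0, 4, 3, 6).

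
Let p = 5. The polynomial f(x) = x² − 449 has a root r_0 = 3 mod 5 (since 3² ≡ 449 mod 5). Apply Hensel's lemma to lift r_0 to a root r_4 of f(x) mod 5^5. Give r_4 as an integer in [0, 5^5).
r_4 = 2018 (mod 3125)

Hensel's recurrence: r_{i+1} = r_i − f(r_i)·(f′(r_i))^{-1} mod 5^{i+2}, with f′(x) = 2x. Iterate:
  r_0 = 3 (mod 5)
  r_1 = 18 (mod 25)
  r_2 = 18 (mod 125)
  r_3 = 143 (mod 625)
  r_4 = 2018 (mod 3125)
Final: r_4 = 2018, and one checks f(r_4) ≡ 0 mod 5^5.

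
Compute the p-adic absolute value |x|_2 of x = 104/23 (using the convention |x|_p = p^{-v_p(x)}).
|104/23|_2 = 1/8

Step 1 — compute v_2(x) by factoring powers of 2 out of the numerator and denominator: v_2(104/23) = 3. Step 2 — apply |x|_p = p^{-v_p(x)} = 2^{-3} = 1/8.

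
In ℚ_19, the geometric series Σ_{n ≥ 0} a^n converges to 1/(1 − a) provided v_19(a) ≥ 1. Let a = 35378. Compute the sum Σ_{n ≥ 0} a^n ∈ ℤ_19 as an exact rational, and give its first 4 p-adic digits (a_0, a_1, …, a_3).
Σ a^n = 1/(1 − a) = -1/35377;  first 4 digits = (1, 0, 3, 5)

v_19(a) = 2 ≥ 1, so the series converges in ℤ_19 to 1/(1 − a) = 1/(1 − 35378) = -1/35377. Expand this rational in ℤ_19: compute digits iteratively via d_i = x_i mod 19, x_{i+1} = (x_i − d_i)/19. The first 4 digits are (1, 0, 3, 5).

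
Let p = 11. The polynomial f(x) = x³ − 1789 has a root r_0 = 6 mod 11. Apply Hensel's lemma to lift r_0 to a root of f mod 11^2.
r_1 = 6 (mod 121)

Hensel: r_{i+1} = r_i − f(r_i)/f′(r_i) mod 11^{i+2}, where f′(x) = 3x². Iterate:
  r_0 = 6 (mod 11)
  r_1 = 6 (mod 121)
Final: r = 6 with f(r) ≡ 0 mod 11^2.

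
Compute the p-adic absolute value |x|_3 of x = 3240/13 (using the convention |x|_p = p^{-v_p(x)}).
|3240/13|_3 = 1/81

Step 1 — compute v_3(x) by factoring powers of 3 out of the numerator and denominator: v_3(3240/13) = 4. Step 2 — apply |x|_p = p^{-v_p(x)} = 3^{-4} = 1/81.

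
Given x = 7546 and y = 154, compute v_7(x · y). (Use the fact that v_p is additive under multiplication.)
v_7(1162084) = 4

v_p(x) = 3 (factor: 7546 = 7^3 · 22); v_p(y) = 1 (factor: 154 = 7^1 · 22). Additivity: v_p(xy) = v_p(x) + v_p(y) = 3 + 1 = 4. (Direct check: xy = 1162084 = 7^4 · (484).)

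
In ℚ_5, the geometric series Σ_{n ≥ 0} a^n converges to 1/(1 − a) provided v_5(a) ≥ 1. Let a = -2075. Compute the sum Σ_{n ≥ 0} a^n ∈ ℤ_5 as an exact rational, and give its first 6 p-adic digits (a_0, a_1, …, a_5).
Σ a^n = 1/(1 − a) = 1/2076;  first 6 digits = (1, 0, 2, 3, 0, 2)

v_5(a) = 2 ≥ 1, so the series converges in ℤ_5 to 1/(1 − a) = 1/(1 − (-2075)) = 1/2076. Expand this rational in ℤ_5: compute digits iteratively via d_i = x_i mod 5, x_{i+1} = (x_i − d_i)/5. The first 6 digits are (1, 0, 2, 3, 0, 2).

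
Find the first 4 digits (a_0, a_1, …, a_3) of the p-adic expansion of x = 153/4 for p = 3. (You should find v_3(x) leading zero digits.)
(a_0, …, a_3) = (0, 0, 2, 0)

v_3(153/4) = 2, so a_0 = ... = a_1 = 0. Factor out: x = 3^2 · u with u = 17/4 a unit in ℤ_3. Expand u iteratively via a_{v+i} = u_i mod 3, u_{i+1} = (u_i − a_{v+i})/3:
  u_0 = 17/4;  a_2 = 2;  u_1 = (u_0 − 2)/3 = 3/4
  u_1 = 3/4;  a_3 = 0;  u_2 = (u_1 − 0)/3 = 1/4
Digits: (0, 0, 2, 0).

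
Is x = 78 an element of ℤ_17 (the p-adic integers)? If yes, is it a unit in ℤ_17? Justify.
x ∈ ℤ_17^× (unit); v_17(x) = 0

ℤ_17 = {x ∈ ℚ_17 : v_17(x) ≥ 0} and ℤ_17^× = {x ∈ ℤ_17 : v_17(x) = 0}. Here v_17(78) = v_17(num) − v_17(den) = 0; compare against these criteria.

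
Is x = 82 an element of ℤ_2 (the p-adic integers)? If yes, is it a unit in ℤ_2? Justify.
x ∈ ℤ_2 but not a unit; v_2(x) = 1 > 0

ℤ_2 = {x ∈ ℚ_2 : v_2(x) ≥ 0} and ℤ_2^× = {x ∈ ℤ_2 : v_2(x) = 0}. Here v_2(82) = v_2(num) − v_2(den) = 1; compare against these criteria.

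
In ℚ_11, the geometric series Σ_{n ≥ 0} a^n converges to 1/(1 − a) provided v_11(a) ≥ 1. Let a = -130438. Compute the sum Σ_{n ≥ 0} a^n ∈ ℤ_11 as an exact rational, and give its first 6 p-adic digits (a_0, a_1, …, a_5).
Σ a^n = 1/(1 − a) = 1/130439;  first 6 digits = (1, 0, 0, 1, 2, 10)

v_11(a) = 3 ≥ 1, so the series converges in ℤ_11 to 1/(1 − a) = 1/(1 − (-130438)) = 1/130439. Expand this rational in ℤ_11: compute digits iteratively via d_i = x_i mod 11, x_{i+1} = (x_i − d_i)/11. The first 6 digits are (1, 0, 0, 1, 2, 10).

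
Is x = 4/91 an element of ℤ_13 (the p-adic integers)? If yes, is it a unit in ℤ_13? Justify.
x ∉ ℤ_13 (v_13(x) = -1 < 0)

ℤ_13 = {x ∈ ℚ_13 : v_13(x) ≥ 0} and ℤ_13^× = {x ∈ ℤ_13 : v_13(x) = 0}. Here v_13(4/91) = v_13(num) − v_13(den) = -1; compare against these criteria.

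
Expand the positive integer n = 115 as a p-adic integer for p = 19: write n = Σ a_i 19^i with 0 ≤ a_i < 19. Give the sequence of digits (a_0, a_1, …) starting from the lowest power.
(a_0, a_1, …) = (1, 6)

Repeated division by 19 gives the digits low-to-high: 115 = 1 + 6·19^1. Digit sequence: (1, 6).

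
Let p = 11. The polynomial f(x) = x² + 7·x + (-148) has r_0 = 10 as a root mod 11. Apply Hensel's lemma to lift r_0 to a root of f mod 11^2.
r_1 = 54 (mod 121)

Hensel: r_{i+1} = r_i − f(r_i)·(f′(r_i))^{-1} mod 11^{i+2}, f′(x) = 2x + 7. Iterate:
  r_0 = 10 (mod 11)
  r_1 = 54 (mod 121)
Final: r = 54 satisfies f(r) ≡ 0 mod 11^2.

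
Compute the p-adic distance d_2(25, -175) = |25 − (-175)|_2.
d_2(25, -175) = 1/8

Step 1 — x − y = 25 − (-175) = 200. Step 2 — v_2(200) = 3 (factor: 200 = (2^3 · 25); the sign does not affect v_p). Step 3 — |x − y|_2 = 2^{-3} = 1/8.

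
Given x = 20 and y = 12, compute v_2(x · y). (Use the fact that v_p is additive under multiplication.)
v_2(240) = 4

v_p(x) = 2 (factor: 20 = 2^2 · 5); v_p(y) = 2 (factor: 12 = 2^2 · 3). Additivity: v_p(xy) = v_p(x) + v_p(y) = 2 + 2 = 4. (Direct check: xy = 240 = 2^4 · (15).)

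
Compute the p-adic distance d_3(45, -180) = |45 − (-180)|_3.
d_3(45, -180) = 1/9

Step 1 — x − y = 45 − (-180) = 225. Step 2 — v_3(225) = 2 (factor: 225 = (3^2 · 25); the sign does not affect v_p). Step 3 — |x − y|_3 = 3^{-2} = 1/9.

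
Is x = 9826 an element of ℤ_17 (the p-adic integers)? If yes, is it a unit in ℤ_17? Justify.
x ∈ ℤ_17 but not a unit; v_17(x) = 3 > 0

ℤ_17 = {x ∈ ℚ_17 : v_17(x) ≥ 0} and ℤ_17^× = {x ∈ ℤ_17 : v_17(x) = 0}. Here v_17(9826) = v_17(num) − v_17(den) = 3; compare against these criteria.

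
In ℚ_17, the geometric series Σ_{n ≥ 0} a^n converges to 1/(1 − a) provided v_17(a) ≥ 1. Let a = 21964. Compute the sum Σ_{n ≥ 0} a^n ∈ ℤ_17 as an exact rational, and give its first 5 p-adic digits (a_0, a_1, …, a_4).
Σ a^n = 1/(1 − a) = -1/21963;  first 5 digits = (1, 0, 8, 4, 13)

v_17(a) = 2 ≥ 1, so the series converges in ℤ_17 to 1/(1 − a) = 1/(1 − 21964) = -1/21963. Expand this rational in ℤ_17: compute digits iteratively via d_i = x_i mod 17, x_{i+1} = (x_i − d_i)/17. The first 5 digits are (1, 0, 8, 4, 13).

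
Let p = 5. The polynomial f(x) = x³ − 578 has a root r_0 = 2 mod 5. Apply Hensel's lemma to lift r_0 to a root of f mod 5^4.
r_3 = 562 (mod 625)

Hensel: r_{i+1} = r_i − f(r_i)/f′(r_i) mod 5^{i+2}, where f′(x) = 3x². Iterate:
  r_0 = 2 (mod 5)
  r_1 = 12 (mod 25)
  r_2 = 62 (mod 125)
  r_3 = 562 (mod 625)
Final: r = 562 with f(r) ≡ 0 mod 5^4.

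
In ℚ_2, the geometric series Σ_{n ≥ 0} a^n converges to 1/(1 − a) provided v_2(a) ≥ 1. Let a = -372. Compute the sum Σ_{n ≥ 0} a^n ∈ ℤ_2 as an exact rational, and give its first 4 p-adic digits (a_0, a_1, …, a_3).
Σ a^n = 1/(1 − a) = 1/373;  first 4 digits = (1, 0, 1, 1)

v_2(a) = 2 ≥ 1, so the series converges in ℤ_2 to 1/(1 − a) = 1/(1 − (-372)) = 1/373. Expand this rational in ℤ_2: compute digits iteratively via d_i = x_i mod 2, x_{i+1} = (x_i − d_i)/2. The first 4 digits are (1, 0, 1, 1).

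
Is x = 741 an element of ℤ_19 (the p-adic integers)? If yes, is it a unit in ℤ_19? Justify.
x ∈ ℤ_19 but not a unit; v_19(x) = 1 > 0

ℤ_19 = {x ∈ ℚ_19 : v_19(x) ≥ 0} and ℤ_19^× = {x ∈ ℤ_19 : v_19(x) = 0}. Here v_19(741) = v_19(num) − v_19(den) = 1; compare against these criteria.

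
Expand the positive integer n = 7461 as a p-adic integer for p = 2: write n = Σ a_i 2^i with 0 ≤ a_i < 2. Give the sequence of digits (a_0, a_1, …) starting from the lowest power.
(a_0, a_1, …) = (1, 0, 1, 0, 0, 1, 0, 0, 1, 0, 1, 1, 1)

Repeated division by 2 gives the digits low-to-high: 7461 = 1 + 1·2^2 + 1·2^5 + 1·2^8 + 1·2^10 + 1·2^11 + 1·2^12. Digit sequence: (1, 0, 1, 0, 0, 1, 0, 0, 1, 0, 1, 1, 1).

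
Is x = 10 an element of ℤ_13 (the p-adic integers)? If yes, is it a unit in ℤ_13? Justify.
x ∈ ℤ_13^× (unit); v_13(x) = 0

ℤ_13 = {x ∈ ℚ_13 : v_13(x) ≥ 0} and ℤ_13^× = {x ∈ ℤ_13 : v_13(x) = 0}. Here v_13(10) = v_13(num) − v_13(den) = 0; compare against these criteria.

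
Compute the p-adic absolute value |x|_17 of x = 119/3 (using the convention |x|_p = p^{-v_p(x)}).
|119/3|_17 = 1/17

Step 1 — compute v_17(x) by factoring powers of 17 out of the numerator and denominator: v_17(119/3) = 1. Step 2 — apply |x|_p = p^{-v_p(x)} = 17^{-1} = 1/17.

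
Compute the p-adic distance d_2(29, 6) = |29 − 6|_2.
d_2(29, 6) = 1

Step 1 — x − y = 29 − 6 = 23. Step 2 — v_2(23) = 0 (factor: 23 = (2^0 · 23); the sign does not affect v_p). Step 3 — |x − y|_2 = 2^{0} = 1.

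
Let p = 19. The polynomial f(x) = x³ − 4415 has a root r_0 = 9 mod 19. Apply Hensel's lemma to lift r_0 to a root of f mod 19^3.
r_2 = 351 (mod 6859)

Hensel: r_{i+1} = r_i − f(r_i)/f′(r_i) mod 19^{i+2}, where f′(x) = 3x². Iterate:
  r_0 = 9 (mod 19)
  r_1 = 351 (mod 361)
  r_2 = 351 (mod 6859)
Final: r = 351 with f(r) ≡ 0 mod 19^3.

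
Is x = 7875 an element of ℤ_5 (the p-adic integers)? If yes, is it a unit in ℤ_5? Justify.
x ∈ ℤ_5 but not a unit; v_5(x) = 3 > 0

ℤ_5 = {x ∈ ℚ_5 : v_5(x) ≥ 0} and ℤ_5^× = {x ∈ ℤ_5 : v_5(x) = 0}. Here v_5(7875) = v_5(num) − v_5(den) = 3; compare against these criteria.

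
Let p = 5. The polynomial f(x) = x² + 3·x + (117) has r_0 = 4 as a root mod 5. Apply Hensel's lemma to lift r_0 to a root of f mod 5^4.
r_3 = 534 (mod 625)

Hensel: r_{i+1} = r_i − f(r_i)·(f′(r_i))^{-1} mod 5^{i+2}, f′(x) = 2x + 3. Iterate:
  r_0 = 4 (mod 5)
  r_1 = 9 (mod 25)
  r_2 = 34 (mod 125)
  r_3 = 534 (mod 625)
Final: r = 534 satisfies f(r) ≡ 0 mod 5^4.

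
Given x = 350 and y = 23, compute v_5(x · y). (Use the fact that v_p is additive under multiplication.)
v_5(8050) = 2

v_p(x) = 2 (factor: 350 = 5^2 · 14); v_p(y) = 0 (factor: 23 = 5^0 · 23). Additivity: v_p(xy) = v_p(x) + v_p(y) = 2 + 0 = 2. (Direct check: xy = 8050 = 5^2 · (322).)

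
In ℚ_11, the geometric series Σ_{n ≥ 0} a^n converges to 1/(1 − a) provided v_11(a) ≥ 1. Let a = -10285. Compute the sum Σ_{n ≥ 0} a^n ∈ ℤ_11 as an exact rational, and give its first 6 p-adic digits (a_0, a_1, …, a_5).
Σ a^n = 1/(1 − a) = 1/10286;  first 6 digits = (1, 0, 3, 3, 8, 7)

v_11(a) = 2 ≥ 1, so the series converges in ℤ_11 to 1/(1 − a) = 1/(1 − (-10285)) = 1/10286. Expand this rational in ℤ_11: compute digits iteratively via d_i = x_i mod 11, x_{i+1} = (x_i − d_i)/11. The first 6 digits are (1, 0, 3, 3, 8, 7).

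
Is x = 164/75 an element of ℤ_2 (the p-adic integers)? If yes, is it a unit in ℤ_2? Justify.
x ∈ ℤ_2 but not a unit; v_2(x) = 2 > 0

ℤ_2 = {x ∈ ℚ_2 : v_2(x) ≥ 0} and ℤ_2^× = {x ∈ ℤ_2 : v_2(x) = 0}. Here v_2(164/75) = v_2(num) − v_2(den) = 2; compare against these criteria.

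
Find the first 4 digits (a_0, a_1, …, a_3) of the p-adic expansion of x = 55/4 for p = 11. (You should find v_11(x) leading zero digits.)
(a_0, …, a_3) = (0, 4, 8, 2)

v_11(55/4) = 1, so a_0 = ... = a_0 = 0. Factor out: x = 11^1 · u with u = 5/4 a unit in ℤ_11. Expand u iteratively via a_{v+i} = u_i mod 11, u_{i+1} = (u_i − a_{v+i})/11:
  u_0 = 5/4;  a_1 = 4;  u_1 = (u_0 − 4)/11 = -1/4
  u_1 = -1/4;  a_2 = 8;  u_2 = (u_1 − 8)/11 = -3/4
  u_2 = -3/4;  a_3 = 2;  u_3 = (u_2 − 2)/11 = -1/4
Digits: (0, 4, 8, 2).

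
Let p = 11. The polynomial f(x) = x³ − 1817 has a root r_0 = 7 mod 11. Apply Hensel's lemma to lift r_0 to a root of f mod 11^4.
r_3 = 8422 (mod 14641)

Hensel: r_{i+1} = r_i − f(r_i)/f′(r_i) mod 11^{i+2}, where f′(x) = 3x². Iterate:
  r_0 = 7 (mod 11)
  r_1 = 73 (mod 121)
  r_2 = 436 (mod 1331)
  r_3 = 8422 (mod 14641)
Final: r = 8422 with f(r) ≡ 0 mod 11^4.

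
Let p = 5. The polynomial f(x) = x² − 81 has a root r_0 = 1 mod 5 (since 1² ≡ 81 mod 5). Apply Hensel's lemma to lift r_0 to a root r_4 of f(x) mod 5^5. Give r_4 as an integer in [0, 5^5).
r_4 = 3116 (mod 3125)

Hensel's recurrence: r_{i+1} = r_i − f(r_i)·(f′(r_i))^{-1} mod 5^{i+2}, with f′(x) = 2x. Iterate:
  r_0 = 1 (mod 5)
  r_1 = 16 (mod 25)
  r_2 = 116 (mod 125)
  r_3 = 616 (mod 625)
  r_4 = 3116 (mod 3125)
Final: r_4 = 3116, and one checks f(r_4) ≡ 0 mod 5^5.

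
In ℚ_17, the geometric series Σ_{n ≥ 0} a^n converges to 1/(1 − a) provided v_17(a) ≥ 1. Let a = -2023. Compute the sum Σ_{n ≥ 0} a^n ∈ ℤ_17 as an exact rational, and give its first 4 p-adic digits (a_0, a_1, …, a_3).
Σ a^n = 1/(1 − a) = 1/2024;  first 4 digits = (1, 0, 10, 16)

v_17(a) = 2 ≥ 1, so the series converges in ℤ_17 to 1/(1 − a) = 1/(1 − (-2023)) = 1/2024. Expand this rational in ℤ_17: compute digits iteratively via d_i = x_i mod 17, x_{i+1} = (x_i − d_i)/17. The first 4 digits are (1, 0, 10, 16).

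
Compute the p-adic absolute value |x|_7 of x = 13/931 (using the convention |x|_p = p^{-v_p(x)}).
|13/931|_7 = 49

Step 1 — compute v_7(x) by factoring powers of 7 out of the numerator and denominator: v_7(13/931) = -2. Step 2 — apply |x|_p = p^{-v_p(x)} = 7^{2} = 49.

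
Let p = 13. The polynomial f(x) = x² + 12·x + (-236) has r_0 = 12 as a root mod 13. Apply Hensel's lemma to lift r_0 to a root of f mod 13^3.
r_2 = 1494 (mod 2197)

Hensel: r_{i+1} = r_i − f(r_i)·(f′(r_i))^{-1} mod 13^{i+2}, f′(x) = 2x + 12. Iterate:
  r_0 = 12 (mod 13)
  r_1 = 142 (mod 169)
  r_2 = 1494 (mod 2197)
Final: r = 1494 satisfies f(r) ≡ 0 mod 13^3.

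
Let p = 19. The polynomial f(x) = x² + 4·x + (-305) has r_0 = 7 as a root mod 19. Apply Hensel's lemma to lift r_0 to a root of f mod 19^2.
r_1 = 140 (mod 361)

Hensel: r_{i+1} = r_i − f(r_i)·(f′(r_i))^{-1} mod 19^{i+2}, f′(x) = 2x + 4. Iterate:
  r_0 = 7 (mod 19)
  r_1 = 140 (mod 361)
Final: r = 140 satisfies f(r) ≡ 0 mod 19^2.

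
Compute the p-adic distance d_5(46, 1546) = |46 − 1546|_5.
d_5(46, 1546) = 1/125

Step 1 — x − y = 46 − 1546 = -1500. Step 2 — v_5(-1500) = 3 (factor: -1500 = −(5^3 · 12); the sign does not affect v_p). Step 3 — |x − y|_5 = 5^{-3} = 1/125.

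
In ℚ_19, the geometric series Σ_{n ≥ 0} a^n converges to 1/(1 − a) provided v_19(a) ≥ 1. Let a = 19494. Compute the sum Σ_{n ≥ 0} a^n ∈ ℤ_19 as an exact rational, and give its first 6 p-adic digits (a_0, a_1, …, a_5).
Σ a^n = 1/(1 − a) = -1/19493;  first 6 digits = (1, 0, 16, 2, 9, 1)

v_19(a) = 2 ≥ 1, so the series converges in ℤ_19 to 1/(1 − a) = 1/(1 − 19494) = -1/19493. Expand this rational in ℤ_19: compute digits iteratively via d_i = x_i mod 19, x_{i+1} = (x_i − d_i)/19. The first 6 digits are (1, 0, 16, 2, 9, 1).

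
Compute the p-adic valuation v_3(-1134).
v_3(-1134) = 4

v_3(n) is the largest exponent k such that 3^k divides n. Factor out: -1134 = -3^4 · 14. (Sign doesn't affect v_p.) So v_3(-1134) = 4.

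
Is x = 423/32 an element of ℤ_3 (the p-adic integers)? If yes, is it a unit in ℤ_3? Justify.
x ∈ ℤ_3 but not a unit; v_3(x) = 2 > 0

ℤ_3 = {x ∈ ℚ_3 : v_3(x) ≥ 0} and ℤ_3^× = {x ∈ ℤ_3 : v_3(x) = 0}. Here v_3(423/32) = v_3(num) − v_3(den) = 2; compare against these criteria.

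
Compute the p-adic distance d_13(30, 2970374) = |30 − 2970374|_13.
d_13(30, 2970374) = 1/371293

Step 1 — x − y = 30 − 2970374 = -2970344. Step 2 — v_13(-2970344) = 5 (factor: -2970344 = −(13^5 · 8); the sign does not affect v_p). Step 3 — |x − y|_13 = 13^{-5} = 1/371293.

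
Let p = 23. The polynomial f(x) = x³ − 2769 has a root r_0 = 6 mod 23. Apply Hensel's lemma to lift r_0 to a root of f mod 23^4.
r_3 = 247969 (mod 279841)

Hensel: r_{i+1} = r_i − f(r_i)/f′(r_i) mod 23^{i+2}, where f′(x) = 3x². Iterate:
  r_0 = 6 (mod 23)
  r_1 = 397 (mod 529)
  r_2 = 4629 (mod 12167)
  r_3 = 247969 (mod 279841)
Final: r = 247969 with f(r) ≡ 0 mod 23^4.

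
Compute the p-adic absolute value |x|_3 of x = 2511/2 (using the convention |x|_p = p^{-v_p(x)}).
|2511/2|_3 = 1/81

Step 1 — compute v_3(x) by factoring powers of 3 out of the numerator and denominator: v_3(2511/2) = 4. Step 2 — apply |x|_p = p^{-v_p(x)} = 3^{-4} = 1/81.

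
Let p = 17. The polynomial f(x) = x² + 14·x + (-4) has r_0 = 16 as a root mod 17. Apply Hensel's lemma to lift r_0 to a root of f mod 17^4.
r_3 = 10284 (mod 83521)

Hensel: r_{i+1} = r_i − f(r_i)·(f′(r_i))^{-1} mod 17^{i+2}, f′(x) = 2x + 14. Iterate:
  r_0 = 16 (mod 17)
  r_1 = 169 (mod 289)
  r_2 = 458 (mod 4913)
  r_3 = 10284 (mod 83521)
Final: r = 10284 satisfies f(r) ≡ 0 mod 17^4.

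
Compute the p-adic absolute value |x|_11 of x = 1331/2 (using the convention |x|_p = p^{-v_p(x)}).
|1331/2|_11 = 1/1331

Step 1 — compute v_11(x) by factoring powers of 11 out of the numerator and denominator: v_11(1331/2) = 3. Step 2 — apply |x|_p = p^{-v_p(x)} = 11^{-3} = 1/1331.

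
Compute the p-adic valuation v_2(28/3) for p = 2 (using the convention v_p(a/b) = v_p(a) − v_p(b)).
v_2(28/3) = 2

Factor powers of 2 from the numerator and denominator of the reduced fraction: 28 = 2^2 · 7 and 3 = 2^0 · 3. Apply v_p(a/b) = v_p(a) − v_p(b): v_2(28/3) = 2 − 0 = 2.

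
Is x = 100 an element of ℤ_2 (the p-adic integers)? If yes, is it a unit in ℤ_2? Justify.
x ∈ ℤ_2 but not a unit; v_2(x) = 2 > 0

ℤ_2 = {x ∈ ℚ_2 : v_2(x) ≥ 0} and ℤ_2^× = {x ∈ ℤ_2 : v_2(x) = 0}. Here v_2(100) = v_2(num) − v_2(den) = 2; compare against these criteria.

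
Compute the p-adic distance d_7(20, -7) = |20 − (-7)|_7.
d_7(20, -7) = 1

Step 1 — x − y = 20 − (-7) = 27. Step 2 — v_7(27) = 0 (factor: 27 = (7^0 · 27); the sign does not affect v_p). Step 3 — |x − y|_7 = 7^{0} = 1.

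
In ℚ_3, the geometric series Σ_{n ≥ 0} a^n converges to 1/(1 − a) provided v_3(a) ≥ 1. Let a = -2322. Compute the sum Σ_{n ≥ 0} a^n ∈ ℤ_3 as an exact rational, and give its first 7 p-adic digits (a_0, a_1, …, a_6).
Σ a^n = 1/(1 − a) = 1/2323;  first 7 digits = (1, 0, 0, 1, 1, 2, 0)

v_3(a) = 3 ≥ 1, so the series converges in ℤ_3 to 1/(1 − a) = 1/(1 − (-2322)) = 1/2323. Expand this rational in ℤ_3: compute digits iteratively via d_i = x_i mod 3, x_{i+1} = (x_i − d_i)/3. The first 7 digits are (1, 0, 0, 1, 1, 2, 0).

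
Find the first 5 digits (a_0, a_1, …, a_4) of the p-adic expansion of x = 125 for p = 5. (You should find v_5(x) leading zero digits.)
(a_0, …, a_4) = (0, 0, 0, 1, 0)

v_5(125) = 3, so a_0 = ... = a_2 = 0. Factor out: x = 5^3 · u with u = 1 a unit in ℤ_5. Expand u iteratively via a_{v+i} = u_i mod 5, u_{i+1} = (u_i − a_{v+i})/5:
  u_0 = 1;  a_3 = 1;  u_1 = (u_0 − 1)/5 = 0
  u_1 = 0;  a_4 = 0;  u_2 = (u_1 − 0)/5 = 0
Digits: (0, 0, 0, 1, 0).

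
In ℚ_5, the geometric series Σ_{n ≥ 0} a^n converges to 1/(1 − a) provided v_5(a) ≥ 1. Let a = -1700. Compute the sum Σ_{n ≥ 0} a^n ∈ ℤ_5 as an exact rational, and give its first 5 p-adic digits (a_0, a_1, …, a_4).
Σ a^n = 1/(1 − a) = 1/1701;  first 5 digits = (1, 0, 2, 1, 1)

v_5(a) = 2 ≥ 1, so the series converges in ℤ_5 to 1/(1 − a) = 1/(1 − (-1700)) = 1/1701. Expand this rational in ℤ_5: compute digits iteratively via d_i = x_i mod 5, x_{i+1} = (x_i − d_i)/5. The first 5 digits are (1, 0, 2, 1, 1).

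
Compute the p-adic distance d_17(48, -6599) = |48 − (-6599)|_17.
d_17(48, -6599) = 1/289

Step 1 — x − y = 48 − (-6599) = 6647. Step 2 — v_17(6647) = 2 (factor: 6647 = (17^2 · 23); the sign does not affect v_p). Step 3 — |x − y|_17 = 17^{-2} = 1/289.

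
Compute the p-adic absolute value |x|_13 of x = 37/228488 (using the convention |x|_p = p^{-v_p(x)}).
|37/228488|_13 = 28561

Step 1 — compute v_13(x) by factoring powers of 13 out of the numerator and denominator: v_13(37/228488) = -4. Step 2 — apply |x|_p = p^{-v_p(x)} = 13^{4} = 28561.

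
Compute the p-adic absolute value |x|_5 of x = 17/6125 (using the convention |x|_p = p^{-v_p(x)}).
|17/6125|_5 = 125

Step 1 — compute v_5(x) by factoring powers of 5 out of the numerator and denominator: v_5(17/6125) = -3. Step 2 — apply |x|_p = p^{-v_p(x)} = 5^{3} = 125.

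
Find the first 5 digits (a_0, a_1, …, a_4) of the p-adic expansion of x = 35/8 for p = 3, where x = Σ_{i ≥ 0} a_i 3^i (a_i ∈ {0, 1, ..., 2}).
(a_0, …, a_4) = (1, 0, 0, 2, 2)

v_3(35/8) = 0 (numerator and denominator both coprime to 3), so x ∈ ℤ_3^×. Compute digits iteratively via a_i = x_i mod 3, x_{i+1} = (x_i − a_i)/3, with x_0 = x:
  x_0 = 35/8;  a_0 = 1;  x_1 = (x_0 − 1)/3 = 9/8
  x_1 = 9/8;  a_1 = 0;  x_2 = (x_1 − 0)/3 = 3/8
  x_2 = 3/8;  a_2 = 0;  x_3 = (x_2 − 0)/3 = 1/8
  x_3 = 1/8;  a_3 = 2;  x_4 = (x_3 − 2)/3 = -5/8
  x_4 = -5/8;  a_4 = 2;  x_5 = (x_4 − 2)/3 = -7/8
Digits: (1, 0, 0, 2, 2).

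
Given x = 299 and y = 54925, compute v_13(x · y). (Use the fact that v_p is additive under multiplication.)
v_13(16422575) = 4

v_p(x) = 1 (factor: 299 = 13^1 · 23); v_p(y) = 3 (factor: 54925 = 13^3 · 25). Additivity: v_p(xy) = v_p(x) + v_p(y) = 1 + 3 = 4. (Direct check: xy = 16422575 = 13^4 · (575).)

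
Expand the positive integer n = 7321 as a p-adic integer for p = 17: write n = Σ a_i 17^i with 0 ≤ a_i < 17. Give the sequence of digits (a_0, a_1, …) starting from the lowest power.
(a_0, a_1, …) = (11, 5, 8, 1)

Repeated division by 17 gives the digits low-to-high: 7321 = 11 + 5·17^1 + 8·17^2 + 1·17^3. Digit sequence: (11, 5, 8, 1).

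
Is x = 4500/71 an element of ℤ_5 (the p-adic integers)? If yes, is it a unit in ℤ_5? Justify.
x ∈ ℤ_5 but not a unit; v_5(x) = 3 > 0

ℤ_5 = {x ∈ ℚ_5 : v_5(x) ≥ 0} and ℤ_5^× = {x ∈ ℤ_5 : v_5(x) = 0}. Here v_5(4500/71) = v_5(num) − v_5(den) = 3; compare against these criteria.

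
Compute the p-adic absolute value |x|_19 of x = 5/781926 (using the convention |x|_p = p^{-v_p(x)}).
|5/781926|_19 = 130321

Step 1 — compute v_19(x) by factoring powers of 19 out of the numerator and denominator: v_19(5/781926) = -4. Step 2 — apply |x|_p = p^{-v_p(x)} = 19^{4} = 130321.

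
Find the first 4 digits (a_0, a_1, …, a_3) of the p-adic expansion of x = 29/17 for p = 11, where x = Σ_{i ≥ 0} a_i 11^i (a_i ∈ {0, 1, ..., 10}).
(a_0, …, a_3) = (3, 7, 0, 9)

v_11(29/17) = 0 (numerator and denominator both coprime to 11), so x ∈ ℤ_11^×. Compute digits iteratively via a_i = x_i mod 11, x_{i+1} = (x_i − a_i)/11, with x_0 = x:
  x_0 = 29/17;  a_0 = 3;  x_1 = (x_0 − 3)/11 = -2/17
  x_1 = -2/17;  a_1 = 7;  x_2 = (x_1 − 7)/11 = -11/17
  x_2 = -11/17;  a_2 = 0;  x_3 = (x_2 − 0)/11 = -1/17
  x_3 = -1/17;  a_3 = 9;  x_4 = (x_3 − 9)/11 = -14/17
Digits: (3, 7, 0, 9).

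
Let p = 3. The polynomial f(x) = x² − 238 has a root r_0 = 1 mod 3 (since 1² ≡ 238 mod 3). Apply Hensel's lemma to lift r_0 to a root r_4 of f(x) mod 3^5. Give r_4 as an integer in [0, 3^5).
r_4 = 142 (mod 243)

Hensel's recurrence: r_{i+1} = r_i − f(r_i)·(f′(r_i))^{-1} mod 3^{i+2}, with f′(x) = 2x. Iterate:
  r_0 = 1 (mod 3)
  r_1 = 7 (mod 9)
  r_2 = 7 (mod 27)
  r_3 = 61 (mod 81)
  r_4 = 142 (mod 243)
Final: r_4 = 142, and one checks f(r_4) ≡ 0 mod 3^5.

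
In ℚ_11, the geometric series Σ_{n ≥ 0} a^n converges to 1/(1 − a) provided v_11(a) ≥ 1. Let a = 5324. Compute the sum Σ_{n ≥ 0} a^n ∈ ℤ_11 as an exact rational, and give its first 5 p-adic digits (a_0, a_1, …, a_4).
Σ a^n = 1/(1 − a) = -1/5323;  first 5 digits = (1, 0, 0, 4, 0)

v_11(a) = 3 ≥ 1, so the series converges in ℤ_11 to 1/(1 − a) = 1/(1 − 5324) = -1/5323. Expand this rational in ℤ_11: compute digits iteratively via d_i = x_i mod 11, x_{i+1} = (x_i − d_i)/11. The first 5 digits are (1, 0, 0, 4, 0).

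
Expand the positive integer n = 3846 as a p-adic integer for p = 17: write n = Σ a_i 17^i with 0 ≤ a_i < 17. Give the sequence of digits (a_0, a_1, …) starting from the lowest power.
(a_0, a_1, …) = (4, 5, 13)

Repeated division by 17 gives the digits low-to-high: 3846 = 4 + 5·17^1 + 13·17^2. Digit sequence: (4, 5, 13).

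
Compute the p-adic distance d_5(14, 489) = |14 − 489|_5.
d_5(14, 489) = 1/25

Step 1 — x − y = 14 − 489 = -475. Step 2 — v_5(-475) = 2 (factor: -475 = −(5^2 · 19); the sign does not affect v_p). Step 3 — |x − y|_5 = 5^{-2} = 1/25.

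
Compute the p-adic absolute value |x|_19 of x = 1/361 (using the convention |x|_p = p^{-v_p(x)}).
|1/361|_19 = 361

Step 1 — compute v_19(x) by factoring powers of 19 out of the numerator and denominator: v_19(1/361) = -2. Step 2 — apply |x|_p = p^{-v_p(x)} = 19^{2} = 361.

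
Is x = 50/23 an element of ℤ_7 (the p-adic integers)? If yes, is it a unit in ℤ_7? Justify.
x ∈ ℤ_7^× (unit); v_7(x) = 0

ℤ_7 = {x ∈ ℚ_7 : v_7(x) ≥ 0} and ℤ_7^× = {x ∈ ℤ_7 : v_7(x) = 0}. Here v_7(50/23) = v_7(num) − v_7(den) = 0; compare against these criteria.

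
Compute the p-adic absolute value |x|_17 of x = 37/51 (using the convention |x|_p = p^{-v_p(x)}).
|37/51|_17 = 17

Step 1 — compute v_17(x) by factoring powers of 17 out of the numerator and denominator: v_17(37/51) = -1. Step 2 — apply |x|_p = p^{-v_p(x)} = 17^{1} = 17.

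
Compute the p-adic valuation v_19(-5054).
v_19(-5054) = 2

v_19(n) is the largest exponent k such that 19^k divides n. Factor out: -5054 = -19^2 · 14. (Sign doesn't affect v_p.) So v_19(-5054) = 2.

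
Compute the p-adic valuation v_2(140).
v_2(140) = 2

v_2(n) is the largest exponent k such that 2^k divides n. Factor out: 140 = 2^2 · 35. (Sign doesn't affect v_p.) So v_2(140) = 2.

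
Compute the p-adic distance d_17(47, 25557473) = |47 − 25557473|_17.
d_17(47, 25557473) = 1/1419857

Step 1 — x − y = 47 − 25557473 = -25557426. Step 2 — v_17(-25557426) = 5 (factor: -25557426 = −(17^5 · 18); the sign does not affect v_p). Step 3 — |x − y|_17 = 17^{-5} = 1/1419857.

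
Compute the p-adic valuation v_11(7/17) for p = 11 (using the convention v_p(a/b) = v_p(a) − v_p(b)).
v_11(7/17) = 0

Factor powers of 11 from the numerator and denominator of the reduced fraction: 7 = 11^0 · 7 and 17 = 11^0 · 17. Apply v_p(a/b) = v_p(a) − v_p(b): v_11(7/17) = 0 − 0 = 0.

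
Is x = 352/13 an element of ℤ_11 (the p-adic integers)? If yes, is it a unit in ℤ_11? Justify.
x ∈ ℤ_11 but not a unit; v_11(x) = 1 > 0

ℤ_11 = {x ∈ ℚ_11 : v_11(x) ≥ 0} and ℤ_11^× = {x ∈ ℤ_11 : v_11(x) = 0}. Here v_11(352/13) = v_11(num) − v_11(den) = 1; compare against these criteria.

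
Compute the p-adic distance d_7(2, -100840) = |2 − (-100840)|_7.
d_7(2, -100840) = 1/16807

Step 1 — x − y = 2 − (-100840) = 100842. Step 2 — v_7(100842) = 5 (factor: 100842 = (7^5 · 6); the sign does not affect v_p). Step 3 — |x − y|_7 = 7^{-5} = 1/16807.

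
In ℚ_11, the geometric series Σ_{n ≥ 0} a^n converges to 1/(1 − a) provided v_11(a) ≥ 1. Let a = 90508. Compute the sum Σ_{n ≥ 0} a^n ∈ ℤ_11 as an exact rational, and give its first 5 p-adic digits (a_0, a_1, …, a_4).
Σ a^n = 1/(1 − a) = -1/90507;  first 5 digits = (1, 0, 0, 2, 6)

v_11(a) = 3 ≥ 1, so the series converges in ℤ_11 to 1/(1 − a) = 1/(1 − 90508) = -1/90507. Expand this rational in ℤ_11: compute digits iteratively via d_i = x_i mod 11, x_{i+1} = (x_i − d_i)/11. The first 5 digits are (1, 0, 0, 2, 6).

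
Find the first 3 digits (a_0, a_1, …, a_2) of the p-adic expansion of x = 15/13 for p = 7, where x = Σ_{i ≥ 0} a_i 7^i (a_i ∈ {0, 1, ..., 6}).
(a_0, …, a_2) = (6, 2, 5)

v_7(15/13) = 0 (numerator and denominator both coprime to 7), so x ∈ ℤ_7^×. Compute digits iteratively via a_i = x_i mod 7, x_{i+1} = (x_i − a_i)/7, with x_0 = x:
  x_0 = 15/13;  a_0 = 6;  x_1 = (x_0 − 6)/7 = -9/13
  x_1 = -9/13;  a_1 = 2;  x_2 = (x_1 − 2)/7 = -5/13
  x_2 = -5/13;  a_2 = 5;  x_3 = (x_2 − 5)/7 = -10/13
Digits: (6, 2, 5).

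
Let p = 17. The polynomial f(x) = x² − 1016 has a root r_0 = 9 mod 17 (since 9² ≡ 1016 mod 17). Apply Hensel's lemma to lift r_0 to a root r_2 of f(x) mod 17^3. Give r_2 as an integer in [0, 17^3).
r_2 = 77 (mod 4913)

Hensel's recurrence: r_{i+1} = r_i − f(r_i)·(f′(r_i))^{-1} mod 17^{i+2}, with f′(x) = 2x. Iterate:
  r_0 = 9 (mod 17)
  r_1 = 77 (mod 289)
  r_2 = 77 (mod 4913)
Final: r_2 = 77, and one checks f(r_2) ≡ 0 mod 17^3.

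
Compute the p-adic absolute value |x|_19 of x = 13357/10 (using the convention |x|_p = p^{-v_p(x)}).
|13357/10|_19 = 1/361

Step 1 — compute v_19(x) by factoring powers of 19 out of the numerator and denominator: v_19(13357/10) = 2. Step 2 — apply |x|_p = p^{-v_p(x)} = 19^{-2} = 1/361.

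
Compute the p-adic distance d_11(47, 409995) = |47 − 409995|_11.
d_11(47, 409995) = 1/14641

Step 1 — x − y = 47 − 409995 = -409948. Step 2 — v_11(-409948) = 4 (factor: -409948 = −(11^4 · 28); the sign does not affect v_p). Step 3 — |x − y|_11 = 11^{-4} = 1/14641.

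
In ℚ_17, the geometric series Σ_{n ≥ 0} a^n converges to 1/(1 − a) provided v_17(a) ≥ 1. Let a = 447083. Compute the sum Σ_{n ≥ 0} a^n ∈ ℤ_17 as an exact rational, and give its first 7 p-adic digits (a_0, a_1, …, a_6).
Σ a^n = 1/(1 − a) = -1/447082;  first 7 digits = (1, 0, 0, 6, 5, 0, 2)

v_17(a) = 3 ≥ 1, so the series converges in ℤ_17 to 1/(1 − a) = 1/(1 − 447083) = -1/447082. Expand this rational in ℤ_17: compute digits iteratively via d_i = x_i mod 17, x_{i+1} = (x_i − d_i)/17. The first 7 digits are (1, 0, 0, 6, 5, 0, 2).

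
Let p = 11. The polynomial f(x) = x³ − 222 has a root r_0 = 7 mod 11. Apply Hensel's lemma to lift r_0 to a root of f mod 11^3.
r_2 = 975 (mod 1331)

Hensel: r_{i+1} = r_i − f(r_i)/f′(r_i) mod 11^{i+2}, where f′(x) = 3x². Iterate:
  r_0 = 7 (mod 11)
  r_1 = 7 (mod 121)
  r_2 = 975 (mod 1331)
Final: r = 975 with f(r) ≡ 0 mod 11^3.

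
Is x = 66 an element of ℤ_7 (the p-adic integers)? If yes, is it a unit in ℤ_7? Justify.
x ∈ ℤ_7^× (unit); v_7(x) = 0

ℤ_7 = {x ∈ ℚ_7 : v_7(x) ≥ 0} and ℤ_7^× = {x ∈ ℤ_7 : v_7(x) = 0}. Here v_7(66) = v_7(num) − v_7(den) = 0; compare against these criteria.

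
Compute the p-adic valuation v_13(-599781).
v_13(-599781) = 4

v_13(n) is the largest exponent k such that 13^k divides n. Factor out: -599781 = -13^4 · 21. (Sign doesn't affect v_p.) So v_13(-599781) = 4.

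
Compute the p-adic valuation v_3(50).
v_3(50) = 0

v_3(n) is the largest exponent k such that 3^k divides n. Factor out: 50 = 3^0 · 50. (Sign doesn't affect v_p.) So v_3(50) = 0.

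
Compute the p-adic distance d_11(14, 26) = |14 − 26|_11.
d_11(14, 26) = 1

Step 1 — x − y = 14 − 26 = -12. Step 2 — v_11(-12) = 0 (factor: -12 = −(11^0 · 12); the sign does not affect v_p). Step 3 — |x − y|_11 = 11^{0} = 1.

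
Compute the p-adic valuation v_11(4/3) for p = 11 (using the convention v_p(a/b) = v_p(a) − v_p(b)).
v_11(4/3) = 0

Factor powers of 11 from the numerator and denominator of the reduced fraction: 4 = 11^0 · 4 and 3 = 11^0 · 3. Apply v_p(a/b) = v_p(a) − v_p(b): v_11(4/3) = 0 − 0 = 0.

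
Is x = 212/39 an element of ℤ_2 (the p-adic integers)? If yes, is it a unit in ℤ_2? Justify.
x ∈ ℤ_2 but not a unit; v_2(x) = 2 > 0

ℤ_2 = {x ∈ ℚ_2 : v_2(x) ≥ 0} and ℤ_2^× = {x ∈ ℤ_2 : v_2(x) = 0}. Here v_2(212/39) = v_2(num) − v_2(den) = 2; compare against these criteria.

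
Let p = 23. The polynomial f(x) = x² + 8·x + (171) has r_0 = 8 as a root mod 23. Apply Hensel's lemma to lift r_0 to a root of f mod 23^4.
r_3 = 38855 (mod 279841)

Hensel: r_{i+1} = r_i − f(r_i)·(f′(r_i))^{-1} mod 23^{i+2}, f′(x) = 2x + 8. Iterate:
  r_0 = 8 (mod 23)
  r_1 = 238 (mod 529)
  r_2 = 2354 (mod 12167)
  r_3 = 38855 (mod 279841)
Final: r = 38855 satisfies f(r) ≡ 0 mod 23^4.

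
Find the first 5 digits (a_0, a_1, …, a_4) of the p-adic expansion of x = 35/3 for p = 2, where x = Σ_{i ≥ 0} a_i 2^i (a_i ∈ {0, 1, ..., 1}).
(a_0, …, a_4) = (1, 0, 0, 0, 0)

v_2(35/3) = 0 (numerator and denominator both coprime to 2), so x ∈ ℤ_2^×. Compute digits iteratively via a_i = x_i mod 2, x_{i+1} = (x_i − a_i)/2, with x_0 = x:
  x_0 = 35/3;  a_0 = 1;  x_1 = (x_0 − 1)/2 = 16/3
  x_1 = 16/3;  a_1 = 0;  x_2 = (x_1 − 0)/2 = 8/3
  x_2 = 8/3;  a_2 = 0;  x_3 = (x_2 − 0)/2 = 4/3
  x_3 = 4/3;  a_3 = 0;  x_4 = (x_3 − 0)/2 = 2/3
  x_4 = 2/3;  a_4 = 0;  x_5 = (x_4 − 0)/2 = 1/3
Digits: (1, 0, 0, 0, 0).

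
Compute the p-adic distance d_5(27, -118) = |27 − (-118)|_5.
d_5(27, -118) = 1/5

Step 1 — x − y = 27 − (-118) = 145. Step 2 — v_5(145) = 1 (factor: 145 = (5^1 · 29); the sign does not affect v_p). Step 3 — |x − y|_5 = 5^{-1} = 1/5.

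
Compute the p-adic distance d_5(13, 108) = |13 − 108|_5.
d_5(13, 108) = 1/5

Step 1 — x − y = 13 − 108 = -95. Step 2 — v_5(-95) = 1 (factor: -95 = −(5^1 · 19); the sign does not affect v_p). Step 3 — |x − y|_5 = 5^{-1} = 1/5.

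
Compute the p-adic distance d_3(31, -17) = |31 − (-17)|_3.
d_3(31, -17) = 1/3

Step 1 — x − y = 31 − (-17) = 48. Step 2 — v_3(48) = 1 (factor: 48 = (3^1 · 16); the sign does not affect v_p). Step 3 — |x − y|_3 = 3^{-1} = 1/3.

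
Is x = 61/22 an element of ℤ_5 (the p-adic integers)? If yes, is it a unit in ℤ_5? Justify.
x ∈ ℤ_5^× (unit); v_5(x) = 0

ℤ_5 = {x ∈ ℚ_5 : v_5(x) ≥ 0} and ℤ_5^× = {x ∈ ℤ_5 : v_5(x) = 0}. Here v_5(61/22) = v_5(num) − v_5(den) = 0; compare against these criteria.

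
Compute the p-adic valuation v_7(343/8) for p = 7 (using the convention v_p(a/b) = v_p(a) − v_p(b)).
v_7(343/8) = 3

Factor powers of 7 from the numerator and denominator of the reduced fraction: 343 = 7^3 · 1 and 8 = 7^0 · 8. Apply v_p(a/b) = v_p(a) − v_p(b): v_7(343/8) = 3 − 0 = 3.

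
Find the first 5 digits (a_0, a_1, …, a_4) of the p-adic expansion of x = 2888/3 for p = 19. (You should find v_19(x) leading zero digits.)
(a_0, …, a_4) = (0, 0, 9, 6, 6)

v_19(2888/3) = 2, so a_0 = ... = a_1 = 0. Factor out: x = 19^2 · u with u = 8/3 a unit in ℤ_19. Expand u iteratively via a_{v+i} = u_i mod 19, u_{i+1} = (u_i − a_{v+i})/19:
  u_0 = 8/3;  a_2 = 9;  u_1 = (u_0 − 9)/19 = -1/3
  u_1 = -1/3;  a_3 = 6;  u_2 = (u_1 − 6)/19 = -1/3
  u_2 = -1/3;  a_4 = 6;  u_3 = (u_2 − 6)/19 = -1/3
Digits: (0, 0, 9, 6, 6).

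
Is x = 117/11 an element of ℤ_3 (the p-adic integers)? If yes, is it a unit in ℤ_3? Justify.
x ∈ ℤ_3 but not a unit; v_3(x) = 2 > 0

ℤ_3 = {x ∈ ℚ_3 : v_3(x) ≥ 0} and ℤ_3^× = {x ∈ ℤ_3 : v_3(x) = 0}. Here v_3(117/11) = v_3(num) − v_3(den) = 2; compare against these criteria.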